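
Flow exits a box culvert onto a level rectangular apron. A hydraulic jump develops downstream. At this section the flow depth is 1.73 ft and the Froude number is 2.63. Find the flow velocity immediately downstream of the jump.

Fr₁ = 2.63 (given).
From the momentum equation for a rectangular channel, y₂/y₁ = ½[√(1 + 8Fr₁²) − 1] = ½[√56.34 − 1] = 3.25.
y₂ = 3.25 × 1.73 = 5.63 ft.
V₁ = Fr₁·√(g·y₁) = 2.63×√(32.2×1.73) = 19.6 ft/s; q = V₁·y₁ = 34.0 ft²/s.
V₂ = q/y₂ = 34.0/5.63 = 6.03 ft/s.

V₂ = 6.03 ft/s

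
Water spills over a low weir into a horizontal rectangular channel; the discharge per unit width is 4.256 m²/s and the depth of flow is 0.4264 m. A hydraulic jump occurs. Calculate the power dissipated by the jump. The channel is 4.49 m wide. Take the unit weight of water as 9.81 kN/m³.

V₁ = q/y₁ = 4.256/0.4264 = 9.981 m/s. Fr₁ = V₁/√(g·y₁) = 9.981/√(9.81×0.4264) = 4.880.
Conjugate-depth relation: y₂/y₁ = ½[√(1 + 8Fr₁²) − 1] = ½[√191.53 − 1] = 6.420.
y₂ = 6.420 × 0.4264 = 2.737 m.
Head loss: ΔE = (y₂ − y₁)³/(4y₁y₂) = (2.737 − 0.4264)³/(4×0.4264×2.737) = 12.34/4.669 = 2.644 m.
Q = q·b = 4.256 × 4.49 = 19.11 m³/s. P = γ·Q·ΔE = 9.81 × 19.11 × 2.644 = 495.6 kW.

P = 495.6 kW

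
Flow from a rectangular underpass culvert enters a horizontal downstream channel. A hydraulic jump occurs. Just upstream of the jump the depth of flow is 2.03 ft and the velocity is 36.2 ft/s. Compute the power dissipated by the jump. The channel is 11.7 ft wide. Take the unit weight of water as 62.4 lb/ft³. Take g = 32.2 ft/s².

P = 966 hp

Fr₁ = V₁/√(g·y₁) = 36.2/√(32.2×2.03) = 4.48.
Sequent-depth ratio: y₂/y₁ = ½[√(1 + 8Fr₁²) − 1] = ½[√161.4 − 1] = 5.85.
y₂ = 5.85 × 2.03 = 11.9 ft.
Head loss: ΔE = (y₂ − y₁)³/(4y₁y₂) = (11.9 − 2.03)³/(4×2.03×11.9) = 955/96.5 = 9.91 ft.
q = V₁·y₁ = 36.2 × 2.03 = 73.5 ft²/s. Q = q·b = 73.5 × 11.7 = 860 cfs. P = γ·Q·ΔE/550 = 62.4 × 860 × 9.91 / 550 = 966 hp.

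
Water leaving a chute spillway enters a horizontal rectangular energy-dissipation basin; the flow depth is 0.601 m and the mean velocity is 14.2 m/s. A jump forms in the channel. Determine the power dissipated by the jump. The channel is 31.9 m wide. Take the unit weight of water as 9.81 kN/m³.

Fr₁ = V₁/√(g·y₁) = 14.2/√(9.81×0.601) = 5.85.
By Bélanger, y₂/y₁ = ½[√(1 + 8Fr₁²) − 1] = ½[√274.6 − 1] = 7.79.
y₂ = 7.79 × 0.601 = 4.68 m.
Head loss: ΔE = (y₂ − y₁)³/(4y₁y₂) = (4.68 − 0.601)³/(4×0.601×4.68) = 67.8/11.2 = 6.03 m.
q = V₁·y₁ = 14.2 × 0.601 = 8.53 m²/s. Q = q·b = 8.53 × 31.9 = 272 m³/s. P = γ·Q·ΔE = 9.81 × 272 × 6.03 = 16103 kW.

P = 16103 kW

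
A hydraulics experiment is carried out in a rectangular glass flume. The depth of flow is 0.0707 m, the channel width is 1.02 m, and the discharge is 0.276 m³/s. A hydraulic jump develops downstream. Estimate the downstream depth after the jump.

q = Q/b = 0.276/1.02 = 0.271 m²/s; V₁ = q/y₁ = 3.83 m/s. Fr₁ = V₁/√(g·y₁) = 4.60.
From the momentum equation for a rectangular channel, y₂/y₁ = ½[√(1 + 8Fr₁²) − 1] = ½[√170.0 − 1] = 6.02.
y₂ = 6.02 × 0.0707 = 0.426 m.

y₂ = 0.426 m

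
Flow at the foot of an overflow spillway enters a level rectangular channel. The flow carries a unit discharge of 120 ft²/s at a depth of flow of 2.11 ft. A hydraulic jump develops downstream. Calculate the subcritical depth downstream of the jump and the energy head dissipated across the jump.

V₁ = q/y₁ = 120/2.11 = 56.9 ft/s. Fr₁ = V₁/√(g·y₁) = 56.9/√(32.2×2.11) = 6.90.
From the momentum equation for a rectangular channel, y₂/y₁ = ½[√(1 + 8Fr₁²) − 1] = ½[√381.8 − 1] = 9.27.
y₂ = 9.27 × 2.11 = 19.6 ft.
Head loss: ΔE = (y₂ − y₁)³/(4y₁y₂) = (19.6 − 2.11)³/(4×2.11×19.6) = 5314/165 = 32.2 ft.

y₂ = 19.6 ft; ΔE = 32.2 ft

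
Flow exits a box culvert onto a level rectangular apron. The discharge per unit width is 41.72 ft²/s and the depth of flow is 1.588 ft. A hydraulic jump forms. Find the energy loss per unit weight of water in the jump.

ΔE = 4.329 ft

V₁ = q/y₁ = 41.72/1.588 = 26.27 ft/s. Fr₁ = V₁/√(g·y₁) = 26.27/√(32.2×1.588) = 3.674.
Bélanger equation: y₂/y₁ = ½[√(1 + 8Fr₁²) − 1] = ½[√108.99 − 1] = 4.720.
y₂ = 4.720 × 1.588 = 7.495 ft.
Head loss: ΔE = (y₂ − y₁)³/(4y₁y₂) = (7.495 − 1.588)³/(4×1.588×7.495) = 206.1/47.61 = 4.329 ft.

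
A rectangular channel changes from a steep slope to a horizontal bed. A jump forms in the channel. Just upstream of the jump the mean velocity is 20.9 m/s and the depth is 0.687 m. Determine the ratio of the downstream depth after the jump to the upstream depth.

y₂/y₁ = 10.9

Fr₁ = V₁/√(g·y₁) = 20.9/√(9.81×0.687) = 8.05.
From the momentum equation for a rectangular channel, y₂/y₁ = ½[√(1 + 8Fr₁²) − 1] = ½[√519.5 − 1] = 10.9.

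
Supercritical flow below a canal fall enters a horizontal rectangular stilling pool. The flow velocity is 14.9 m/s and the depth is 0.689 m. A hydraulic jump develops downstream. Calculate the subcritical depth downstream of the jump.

y₂ = 5.25 m

Fr₁ = V₁/√(g·y₁) = 14.9/√(9.81×0.689) = 5.73.
By Bélanger, y₂/y₁ = ½[√(1 + 8Fr₁²) − 1] = ½[√263.8 − 1] = 7.62.
y₂ = 7.62 × 0.689 = 5.25 m.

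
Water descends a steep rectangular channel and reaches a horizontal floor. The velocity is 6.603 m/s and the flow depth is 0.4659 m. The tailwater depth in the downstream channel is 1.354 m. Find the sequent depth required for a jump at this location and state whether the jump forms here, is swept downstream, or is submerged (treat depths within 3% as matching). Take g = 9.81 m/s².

y₂ = 1.815 m; the jump is swept downstream

Fr₁ = V₁/√(g·y₁) = 6.603/√(9.81×0.4659) = 3.089.
Bélanger equation: y₂/y₁ = ½[√(1 + 8Fr₁²) − 1] = ½[√77.315 − 1] = 3.896.
y₂ = 3.896 × 0.4659 = 1.815 m.
Tailwater y_tw = 1.354 m: y_tw < y₂, so the jump is swept downstream.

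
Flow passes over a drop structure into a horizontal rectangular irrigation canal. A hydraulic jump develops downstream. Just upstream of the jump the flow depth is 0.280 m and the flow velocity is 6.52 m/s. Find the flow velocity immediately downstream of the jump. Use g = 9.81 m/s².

Fr₁ = V₁/√(g·y₁) = 6.52/√(9.81×0.280) = 3.93.
Sequent-depth ratio: y₂/y₁ = ½[√(1 + 8Fr₁²) − 1] = ½[√124.8 − 1] = 5.09.
y₂ = 5.09 × 0.280 = 1.42 m.
q = V₁·y₁ = 6.52 × 0.280 = 1.83 m²/s.
V₂ = q/y₂ = 1.83/1.42 = 1.28 m/s.

V₂ = 1.28 m/s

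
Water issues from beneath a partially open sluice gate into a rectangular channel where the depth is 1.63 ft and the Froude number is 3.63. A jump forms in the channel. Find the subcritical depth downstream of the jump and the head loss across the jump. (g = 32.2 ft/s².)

y₂ = 7.59 ft; ΔE = 4.28 ft

Fr₁ = 3.63 (given).
From the momentum equation for a rectangular channel, y₂/y₁ = ½[√(1 + 8Fr₁²) − 1] = ½[√106.4 − 1] = 4.66.
y₂ = 4.66 × 1.63 = 7.59 ft.
Head loss: ΔE = (y₂ − y₁)³/(4y₁y₂) = (7.59 − 1.63)³/(4×1.63×7.59) = 212/49.5 = 4.28 ft.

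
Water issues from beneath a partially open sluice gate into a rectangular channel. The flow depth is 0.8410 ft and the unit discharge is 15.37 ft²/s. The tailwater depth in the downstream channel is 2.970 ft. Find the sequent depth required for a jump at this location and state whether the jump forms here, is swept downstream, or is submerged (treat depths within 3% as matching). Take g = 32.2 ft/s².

y₂ = 3.778 ft; the jump is swept downstream

V₁ = q/y₁ = 15.37/0.8410 = 18.28 ft/s. Fr₁ = V₁/√(g·y₁) = 18.28/√(32.2×0.8410) = 3.512.
By Bélanger, y₂/y₁ = ½[√(1 + 8Fr₁²) − 1] = ½[√99.672 − 1] = 4.492.
y₂ = 4.492 × 0.8410 = 3.778 ft.
Tailwater y_tw = 2.970 ft: y_tw < y₂, so the jump is swept downstream.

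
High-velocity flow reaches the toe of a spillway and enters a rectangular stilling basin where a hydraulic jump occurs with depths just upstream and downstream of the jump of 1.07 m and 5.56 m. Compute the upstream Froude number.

Fr₁ = 4.01

For a rectangular channel the momentum equation gives q² = ½·g·y₁·y₂·(y₁ + y₂) = ½×9.81×1.07×5.56×6.63 = 193.
q = √193 = 13.9 m²/s.
V₁ = q/y₁ = 13.0 m/s; Fr₁ = V₁/√(g·y₁) = 4.01.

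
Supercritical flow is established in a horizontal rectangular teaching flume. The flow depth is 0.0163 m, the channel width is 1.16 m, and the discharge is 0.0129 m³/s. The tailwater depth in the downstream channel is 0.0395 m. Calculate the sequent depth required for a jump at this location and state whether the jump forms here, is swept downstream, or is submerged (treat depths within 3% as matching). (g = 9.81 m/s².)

q = Q/b = 0.0129/1.16 = 0.0111 m²/s; V₁ = q/y₁ = 0.682 m/s. Fr₁ = V₁/√(g·y₁) = 1.71.
From the momentum equation for a rectangular channel, y₂/y₁ = ½[√(1 + 8Fr₁²) − 1] = ½[√24.29 − 1] = 1.96.
y₂ = 1.96 × 0.0163 = 0.0320 m.
Tailwater y_tw = 0.0395 m: y_tw > y₂, so the jump is submerged.

y₂ = 0.0320 m; the jump is submerged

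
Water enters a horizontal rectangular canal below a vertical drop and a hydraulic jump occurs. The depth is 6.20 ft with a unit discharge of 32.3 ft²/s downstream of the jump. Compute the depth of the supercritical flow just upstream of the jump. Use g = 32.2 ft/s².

V₂ = q/y₂ = 32.3/6.20 = 5.21 ft/s; Fr₂ = V₂/√(g·y₂) = 0.369.
Since the conjugate-depth ratio holds either way, y₁/y₂ = ½[√(1 + 8Fr₂²) − 1] = ½[√2.088 − 1] = 0.222.
y₁ = 0.222 × 6.20 = 1.38 ft.

y₁ = 1.38 ft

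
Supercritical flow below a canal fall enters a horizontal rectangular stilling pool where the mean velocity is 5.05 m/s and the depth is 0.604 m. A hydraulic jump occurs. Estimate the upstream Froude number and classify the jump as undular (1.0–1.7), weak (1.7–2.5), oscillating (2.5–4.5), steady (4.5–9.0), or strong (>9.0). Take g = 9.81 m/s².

Fr₁ = V₁/√(g·y₁) = 5.05/√(9.81×0.604) = 2.07.
Fr₁ = 2.07 lies in the weak range.

Fr₁ = 2.07; weak jump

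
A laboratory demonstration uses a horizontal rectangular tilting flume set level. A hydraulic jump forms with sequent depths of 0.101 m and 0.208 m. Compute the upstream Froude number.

Fr₁ = 1.77

For a rectangular channel the momentum equation gives q² = ½·g·y₁·y₂·(y₁ + y₂) = ½×9.81×0.101×0.208×0.309 = 0.0318.
q = √0.0318 = 0.178 m²/s.
V₁ = q/y₁ = 1.77 m/s; Fr₁ = V₁/√(g·y₁) = 1.77.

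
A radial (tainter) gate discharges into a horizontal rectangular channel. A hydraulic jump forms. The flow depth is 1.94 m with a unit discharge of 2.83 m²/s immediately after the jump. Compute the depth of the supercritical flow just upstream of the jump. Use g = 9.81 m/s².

V₂ = q/y₂ = 2.83/1.94 = 1.46 m/s; Fr₂ = V₂/√(g·y₂) = 0.334.
From the momentum equation (using Fr₂), y₁/y₂ = ½[√(1 + 8Fr₂²) − 1] = ½[√1.895 − 1] = 0.188.
y₁ = 0.188 × 1.94 = 0.365 m.

y₁ = 0.365 m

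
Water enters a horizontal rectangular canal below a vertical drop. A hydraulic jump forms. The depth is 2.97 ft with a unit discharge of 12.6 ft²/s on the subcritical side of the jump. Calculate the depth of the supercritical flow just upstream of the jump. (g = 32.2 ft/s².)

V₂ = q/y₂ = 12.6/2.97 = 4.24 ft/s; Fr₂ = V₂/√(g·y₂) = 0.434.
From the momentum equation (using Fr₂), y₁/y₂ = ½[√(1 + 8Fr₂²) − 1] = ½[√2.506 − 1] = 0.291.
y₁ = 0.291 × 2.97 = 0.866 ft.

y₁ = 0.866 ft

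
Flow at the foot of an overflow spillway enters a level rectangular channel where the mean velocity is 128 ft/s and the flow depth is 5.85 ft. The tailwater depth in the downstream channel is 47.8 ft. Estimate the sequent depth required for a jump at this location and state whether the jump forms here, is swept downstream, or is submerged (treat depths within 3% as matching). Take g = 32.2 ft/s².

Fr₁ = V₁/√(g·y₁) = 128/√(32.2×5.85) = 9.33.
By Bélanger, y₂/y₁ = ½[√(1 + 8Fr₁²) − 1] = ½[√696.8 − 1] = 12.7.
y₂ = 12.7 × 5.85 = 74.3 ft.
Tailwater y_tw = 47.8 ft: y_tw < y₂, so the jump is swept downstream.

y₂ = 74.3 ft; the jump is swept downstream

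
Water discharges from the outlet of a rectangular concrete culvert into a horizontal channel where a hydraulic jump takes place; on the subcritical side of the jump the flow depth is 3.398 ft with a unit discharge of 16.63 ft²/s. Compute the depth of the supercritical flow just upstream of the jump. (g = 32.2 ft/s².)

V₂ = q/y₂ = 16.63/3.398 = 4.894 ft/s; Fr₂ = V₂/√(g·y₂) = 0.4679.
Since the conjugate-depth ratio holds either way, y₁/y₂ = ½[√(1 + 8Fr₂²) − 1] = ½[√2.7513 − 1] = 0.3293.
y₁ = 0.3293 × 3.398 = 1.119 ft.

y₁ = 1.119 ft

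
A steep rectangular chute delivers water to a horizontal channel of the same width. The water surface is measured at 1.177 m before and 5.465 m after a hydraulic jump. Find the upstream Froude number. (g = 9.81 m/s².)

For a rectangular channel the momentum equation gives q² = ½·g·y₁·y₂·(y₁ + y₂) = ½×9.81×1.177×5.465×6.642 = 209.6.
q = √209.6 = 14.48 m²/s.
V₁ = q/y₁ = 12.30 m/s; Fr₁ = V₁/√(g·y₁) = 3.620.

Fr₁ = 3.620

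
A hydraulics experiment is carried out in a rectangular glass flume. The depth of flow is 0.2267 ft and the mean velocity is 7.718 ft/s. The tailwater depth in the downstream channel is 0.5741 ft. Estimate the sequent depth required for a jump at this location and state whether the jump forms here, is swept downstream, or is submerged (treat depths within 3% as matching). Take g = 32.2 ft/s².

y₂ = 0.8095 ft; the jump is swept downstream

Fr₁ = V₁/√(g·y₁) = 7.718/√(32.2×0.2267) = 2.857.
Conjugate-depth relation: y₂/y₁ = ½[√(1 + 8Fr₁²) − 1] = ½[√66.282 − 1] = 3.571.
y₂ = 3.571 × 0.2267 = 0.8095 ft.
Tailwater y_tw = 0.5741 ft: y_tw < y₂, so the jump is swept downstream.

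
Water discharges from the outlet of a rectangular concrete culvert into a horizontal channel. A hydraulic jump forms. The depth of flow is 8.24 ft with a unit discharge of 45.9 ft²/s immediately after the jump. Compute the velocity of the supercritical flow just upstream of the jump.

V₁ = 28.5 ft/s

V₂ = q/y₂ = 45.9/8.24 = 5.57 ft/s; Fr₂ = V₂/√(g·y₂) = 0.342.
The Bélanger relation is symmetric: y₁/y₂ = ½[√(1 + 8Fr₂²) − 1] = ½[√1.936 − 1] = 0.196.
y₁ = 0.196 × 8.24 = 1.61 ft.
V₁ = q/y₁ = 45.9/1.61 = 28.5 ft/s.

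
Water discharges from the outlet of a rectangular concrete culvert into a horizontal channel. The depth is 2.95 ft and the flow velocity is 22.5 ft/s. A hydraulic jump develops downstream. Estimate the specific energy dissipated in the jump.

Fr₁ = V₁/√(g·y₁) = 22.5/√(32.2×2.95) = 2.31.
Bélanger equation: y₂/y₁ = ½[√(1 + 8Fr₁²) − 1] = ½[√43.64 − 1] = 2.80.
y₂ = 2.80 × 2.95 = 8.27 ft.
Head loss: ΔE = (y₂ − y₁)³/(4y₁y₂) = (8.27 − 2.95)³/(4×2.95×8.27) = 150/97.6 = 1.54 ft.

ΔE = 1.54 ft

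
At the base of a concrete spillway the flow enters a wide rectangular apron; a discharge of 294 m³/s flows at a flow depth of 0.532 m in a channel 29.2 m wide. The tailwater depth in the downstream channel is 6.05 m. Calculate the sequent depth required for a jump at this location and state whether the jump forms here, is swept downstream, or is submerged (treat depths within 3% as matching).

q = Q/b = 294/29.2 = 10.1 m²/s; V₁ = q/y₁ = 18.9 m/s. Fr₁ = V₁/√(g·y₁) = 8.28.
From the momentum equation for a rectangular channel, y₂/y₁ = ½[√(1 + 8Fr₁²) − 1] = ½[√550.1 − 1] = 11.2.
y₂ = 11.2 × 0.532 = 5.97 m.
Tailwater y_tw = 6.05 m: y_tw ≈ y₂, so the jump forms here.

y₂ = 5.97 m; the jump forms here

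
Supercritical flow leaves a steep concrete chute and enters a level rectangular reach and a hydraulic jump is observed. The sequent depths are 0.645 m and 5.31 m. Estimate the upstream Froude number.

For a rectangular channel the momentum equation gives q² = ½·g·y₁·y₂·(y₁ + y₂) = ½×9.81×0.645×5.31×5.96 = 100.
q = √100 = 10.0 m²/s.
V₁ = q/y₁ = 15.5 m/s; Fr₁ = V₁/√(g·y₁) = 6.16.

Fr₁ = 6.16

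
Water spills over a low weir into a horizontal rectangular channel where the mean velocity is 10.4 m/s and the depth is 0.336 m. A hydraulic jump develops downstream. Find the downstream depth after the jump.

Fr₁ = V₁/√(g·y₁) = 10.4/√(9.81×0.336) = 5.73.
Conjugate-depth relation: y₂/y₁ = ½[√(1 + 8Fr₁²) − 1] = ½[√263.5 − 1] = 7.62.
y₂ = 7.62 × 0.336 = 2.56 m.

y₂ = 2.56 m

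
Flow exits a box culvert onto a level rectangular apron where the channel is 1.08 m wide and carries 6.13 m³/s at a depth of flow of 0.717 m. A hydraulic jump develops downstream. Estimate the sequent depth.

y₂ = 2.69 m

q = Q/b = 6.13/1.08 = 5.68 m²/s; V₁ = q/y₁ = 7.92 m/s. Fr₁ = V₁/√(g·y₁) = 2.98.
Conjugate-depth relation: y₂/y₁ = ½[√(1 + 8Fr₁²) − 1] = ½[√72.27 − 1] = 3.75.
y₂ = 3.75 × 0.717 = 2.69 m.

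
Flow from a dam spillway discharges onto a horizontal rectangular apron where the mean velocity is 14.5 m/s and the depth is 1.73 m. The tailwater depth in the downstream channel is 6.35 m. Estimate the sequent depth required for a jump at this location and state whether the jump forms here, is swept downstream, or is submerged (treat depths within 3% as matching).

y₂ = 7.79 m; the jump is swept downstream

Fr₁ = V₁/√(g·y₁) = 14.5/√(9.81×1.73) = 3.52.
Conjugate-depth relation: y₂/y₁ = ½[√(1 + 8Fr₁²) − 1] = ½[√100.1 − 1] = 4.50.
y₂ = 4.50 × 1.73 = 7.79 m.
Tailwater y_tw = 6.35 m: y_tw < y₂, so the jump is swept downstream.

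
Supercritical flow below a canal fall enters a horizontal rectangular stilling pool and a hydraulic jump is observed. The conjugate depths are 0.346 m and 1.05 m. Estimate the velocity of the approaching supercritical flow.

For a rectangular channel the momentum equation gives q² = ½·g·y₁·y₂·(y₁ + y₂) = ½×9.81×0.346×1.05×1.40 = 2.49.
q = √2.49 = 1.58 m²/s.
V₁ = q/y₁ = 1.58/0.346 = 4.56 m/s.

V₁ = 4.56 m/s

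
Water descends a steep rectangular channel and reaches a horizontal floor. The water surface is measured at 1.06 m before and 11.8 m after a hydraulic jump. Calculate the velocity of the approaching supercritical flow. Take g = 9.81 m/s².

V₁ = 26.5 m/s

For a rectangular channel the momentum equation gives q² = ½·g·y₁·y₂·(y₁ + y₂) = ½×9.81×1.06×11.8×12.9 = 789.
q = √789 = 28.1 m²/s.
V₁ = q/y₁ = 28.1/1.06 = 26.5 m/s.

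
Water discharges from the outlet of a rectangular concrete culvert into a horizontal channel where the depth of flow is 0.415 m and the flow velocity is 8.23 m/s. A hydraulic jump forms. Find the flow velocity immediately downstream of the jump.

Fr₁ = V₁/√(g·y₁) = 8.23/√(9.81×0.415) = 4.08.
Bélanger equation: y₂/y₁ = ½[√(1 + 8Fr₁²) − 1] = ½[√134.1 − 1] = 5.29.
y₂ = 5.29 × 0.415 = 2.20 m.
q = V₁·y₁ = 8.23 × 0.415 = 3.42 m²/s.
V₂ = q/y₂ = 3.42/2.20 = 1.56 m/s.

V₂ = 1.56 m/s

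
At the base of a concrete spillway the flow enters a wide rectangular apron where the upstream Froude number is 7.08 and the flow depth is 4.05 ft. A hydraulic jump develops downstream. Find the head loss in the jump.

Fr₁ = 7.08 (given).
Sequent-depth ratio: y₂/y₁ = ½[√(1 + 8Fr₁²) − 1] = ½[√402.0 − 1] = 9.53.
y₂ = 9.53 × 4.05 = 38.6 ft.
V₁ = Fr₁·√(g·y₁) = 7.08×√(32.2×4.05) = 80.9 ft/s; q = V₁·y₁ = 327 ft²/s. V₂ = q/y₂ = 327/38.6 = 8.49 ft/s. E₁ = y₁ + V₁²/2g = 106 ft; E₂ = y₂ + V₂²/2g = 39.7 ft. ΔE = E₁ − E₂ = 65.9 ft.

ΔE = 65.9 ft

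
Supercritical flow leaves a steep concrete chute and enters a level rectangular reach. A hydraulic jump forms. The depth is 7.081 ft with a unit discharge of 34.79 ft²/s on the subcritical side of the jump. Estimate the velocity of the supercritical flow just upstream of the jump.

V₂ = q/y₂ = 34.79/7.081 = 4.913 ft/s; Fr₂ = V₂/√(g·y₂) = 0.3254.
Since the conjugate-depth ratio holds either way, y₁/y₂ = ½[√(1 + 8Fr₂²) − 1] = ½[√1.8470 − 1] = 0.1795.
y₁ = 0.1795 × 7.081 = 1.271 ft.
V₁ = q/y₁ = 34.79/1.271 = 27.37 ft/s.

V₁ = 27.37 ft/s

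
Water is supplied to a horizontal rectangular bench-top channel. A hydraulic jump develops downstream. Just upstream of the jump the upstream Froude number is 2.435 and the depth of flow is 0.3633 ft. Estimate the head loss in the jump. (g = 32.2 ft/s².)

Fr₁ = 2.435 (given).
By Bélanger, y₂/y₁ = ½[√(1 + 8Fr₁²) − 1] = ½[√48.434 − 1] = 2.980.
y₂ = 2.980 × 0.3633 = 1.083 ft.
Head loss: ΔE = (y₂ − y₁)³/(4y₁y₂) = (1.083 − 0.3633)³/(4×0.3633×1.083) = 0.3721/1.573 = 0.2365 ft.

ΔE = 0.2365 ft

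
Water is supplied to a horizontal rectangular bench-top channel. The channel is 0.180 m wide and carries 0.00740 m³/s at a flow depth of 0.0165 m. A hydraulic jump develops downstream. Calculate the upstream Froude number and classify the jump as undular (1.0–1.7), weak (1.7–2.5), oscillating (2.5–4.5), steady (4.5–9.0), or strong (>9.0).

Fr₁ = 6.19; steady jump

q = Q/b = 0.00740/0.180 = 0.0411 m²/s; V₁ = q/y₁ = 2.49 m/s. Fr₁ = V₁/√(g·y₁) = 6.19.
Fr₁ = 6.19 lies in the steady range.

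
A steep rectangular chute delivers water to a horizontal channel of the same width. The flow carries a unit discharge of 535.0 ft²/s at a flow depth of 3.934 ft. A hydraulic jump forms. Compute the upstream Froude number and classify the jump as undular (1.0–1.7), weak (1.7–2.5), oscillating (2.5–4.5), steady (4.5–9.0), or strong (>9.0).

Fr₁ = 12.08; strong jump

V₁ = q/y₁ = 535.0/3.934 = 136.0 ft/s. Fr₁ = V₁/√(g·y₁) = 136.0/√(32.2×3.934) = 12.08.
Fr₁ = 12.08 lies in the strong range.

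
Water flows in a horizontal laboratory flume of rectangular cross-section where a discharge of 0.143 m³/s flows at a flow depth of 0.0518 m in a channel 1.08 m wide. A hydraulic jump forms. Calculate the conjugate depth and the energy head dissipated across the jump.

y₂ = 0.238 m; ΔE = 0.131 m

q = Q/b = 0.143/1.08 = 0.132 m²/s; V₁ = q/y₁ = 2.56 m/s. Fr₁ = V₁/√(g·y₁) = 3.59.
Sequent-depth ratio: y₂/y₁ = ½[√(1 + 8Fr₁²) − 1] = ½[√103.9 − 1] = 4.60.
y₂ = 4.60 × 0.0518 = 0.238 m.
V₂ = q/y₂ = 0.132/0.238 = 0.556 m/s. E₁ = y₁ + V₁²/2g = 0.385 m; E₂ = y₂ + V₂²/2g = 0.254 m. ΔE = E₁ − E₂ = 0.131 m.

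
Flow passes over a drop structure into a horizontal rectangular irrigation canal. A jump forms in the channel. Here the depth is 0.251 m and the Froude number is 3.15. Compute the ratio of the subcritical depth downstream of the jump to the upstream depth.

Fr₁ = 3.15 (given).
From the momentum equation for a rectangular channel, y₂/y₁ = ½[√(1 + 8Fr₁²) − 1] = ½[√80.38 − 1] = 3.98.

y₂/y₁ = 3.98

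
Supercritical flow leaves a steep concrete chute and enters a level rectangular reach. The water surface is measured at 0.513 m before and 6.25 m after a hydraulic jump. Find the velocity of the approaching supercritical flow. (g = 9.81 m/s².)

V₁ = 20.1 m/s

For a rectangular channel the momentum equation gives q² = ½·g·y₁·y₂·(y₁ + y₂) = ½×9.81×0.513×6.25×6.76 = 106.
q = √106 = 10.3 m²/s.
V₁ = q/y₁ = 10.3/0.513 = 20.1 m/s.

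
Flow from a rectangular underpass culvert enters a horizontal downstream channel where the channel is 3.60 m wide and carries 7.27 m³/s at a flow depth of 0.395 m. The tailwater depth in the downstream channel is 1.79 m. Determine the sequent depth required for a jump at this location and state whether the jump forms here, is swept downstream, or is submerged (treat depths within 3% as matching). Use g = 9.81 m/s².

y₂ = 1.27 m; the jump is submerged

q = Q/b = 7.27/3.60 = 2.02 m²/s; V₁ = q/y₁ = 5.11 m/s. Fr₁ = V₁/√(g·y₁) = 2.60.
Bélanger equation: y₂/y₁ = ½[√(1 + 8Fr₁²) − 1] = ½[√54.96 − 1] = 3.21.
y₂ = 3.21 × 0.395 = 1.27 m.
Tailwater y_tw = 1.79 m: y_tw > y₂, so the jump is submerged.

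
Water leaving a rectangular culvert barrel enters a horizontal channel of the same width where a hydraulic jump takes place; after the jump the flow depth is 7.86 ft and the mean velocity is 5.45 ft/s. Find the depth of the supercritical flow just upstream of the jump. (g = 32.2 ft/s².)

y₁ = 1.54 ft

Fr₂ = V₂/√(g·y₂) = 5.45/√(32.2×7.86) = 0.343.
Applying the sequent-depth relation in reverse, y₁/y₂ = ½[√(1 + 8Fr₂²) − 1] = ½[√1.939 − 1] = 0.196.
y₁ = 0.196 × 7.86 = 1.54 ft.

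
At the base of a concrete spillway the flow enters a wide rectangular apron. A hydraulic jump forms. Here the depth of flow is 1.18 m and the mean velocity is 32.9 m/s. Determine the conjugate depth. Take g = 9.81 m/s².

y₂ = 15.6 m

Fr₁ = V₁/√(g·y₁) = 32.9/√(9.81×1.18) = 9.67.
By Bélanger, y₂/y₁ = ½[√(1 + 8Fr₁²) − 1] = ½[√749.1 − 1] = 13.2.
y₂ = 13.2 × 1.18 = 15.6 m.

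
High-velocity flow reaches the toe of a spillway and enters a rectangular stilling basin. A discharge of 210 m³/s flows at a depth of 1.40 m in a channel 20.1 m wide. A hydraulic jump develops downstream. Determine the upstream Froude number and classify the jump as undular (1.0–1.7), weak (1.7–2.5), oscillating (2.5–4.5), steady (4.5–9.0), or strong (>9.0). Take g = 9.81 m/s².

q = Q/b = 210/20.1 = 10.4 m²/s; V₁ = q/y₁ = 7.46 m/s. Fr₁ = V₁/√(g·y₁) = 2.01.
Fr₁ = 2.01 lies in the weak range.

Fr₁ = 2.01; weak jump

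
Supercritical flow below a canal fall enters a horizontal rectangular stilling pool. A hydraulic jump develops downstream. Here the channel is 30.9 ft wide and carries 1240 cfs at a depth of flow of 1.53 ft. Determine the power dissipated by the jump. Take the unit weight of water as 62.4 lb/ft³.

P = 618 hp

q = Q/b = 1240/30.9 = 40.1 ft²/s; V₁ = q/y₁ = 26.2 ft/s. Fr₁ = V₁/√(g·y₁) = 3.74.
Sequent-depth ratio: y₂/y₁ = ½[√(1 + 8Fr₁²) − 1] = ½[√112.7 − 1] = 4.81.
y₂ = 4.81 × 1.53 = 7.36 ft.
Head loss: ΔE = (y₂ − y₁)³/(4y₁y₂) = (7.36 − 1.53)³/(4×1.53×7.36) = 198/45.0 = 4.39 ft.
P = γ·Q·ΔE/550 = 62.4 × 1240 × 4.39 / 550 = 618 hp.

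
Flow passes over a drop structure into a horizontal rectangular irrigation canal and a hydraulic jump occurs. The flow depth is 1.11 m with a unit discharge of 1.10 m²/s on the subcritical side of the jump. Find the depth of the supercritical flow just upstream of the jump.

V₂ = q/y₂ = 1.10/1.11 = 0.991 m/s; Fr₂ = V₂/√(g·y₂) = 0.300.
From the momentum equation (using Fr₂), y₁/y₂ = ½[√(1 + 8Fr₂²) − 1] = ½[√1.722 − 1] = 0.156.
y₁ = 0.156 × 1.11 = 0.173 m.

y₁ = 0.173 m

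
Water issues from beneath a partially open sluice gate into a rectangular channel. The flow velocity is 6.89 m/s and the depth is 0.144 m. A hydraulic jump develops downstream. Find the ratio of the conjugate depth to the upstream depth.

y₂/y₁ = 7.71

Fr₁ = V₁/√(g·y₁) = 6.89/√(9.81×0.144) = 5.80.
From the momentum equation for a rectangular channel, y₂/y₁ = ½[√(1 + 8Fr₁²) − 1] = ½[√269.8 − 1] = 7.71.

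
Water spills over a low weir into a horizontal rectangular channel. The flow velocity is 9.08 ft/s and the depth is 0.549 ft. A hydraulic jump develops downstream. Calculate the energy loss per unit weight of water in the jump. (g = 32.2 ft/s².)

ΔE = 0.215 ft

Fr₁ = V₁/√(g·y₁) = 9.08/√(32.2×0.549) = 2.16.
Conjugate-depth relation: y₂/y₁ = ½[√(1 + 8Fr₁²) − 1] = ½[√38.31 − 1] = 2.59.
y₂ = 2.59 × 0.549 = 1.42 ft.
Head loss: ΔE = (y₂ − y₁)³/(4y₁y₂) = (1.42 − 0.549)³/(4×0.549×1.42) = 0.671/3.13 = 0.215 ft.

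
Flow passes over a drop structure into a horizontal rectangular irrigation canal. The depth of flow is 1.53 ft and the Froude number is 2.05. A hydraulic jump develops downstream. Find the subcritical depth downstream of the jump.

Fr₁ = 2.05 (given).
Conjugate-depth relation: y₂/y₁ = ½[√(1 + 8Fr₁²) − 1] = ½[√34.62 − 1] = 2.44.
y₂ = 2.44 × 1.53 = 3.74 ft.

y₂ = 3.74 ft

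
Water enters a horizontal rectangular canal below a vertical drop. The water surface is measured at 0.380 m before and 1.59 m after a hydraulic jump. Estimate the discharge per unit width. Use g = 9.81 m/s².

For a rectangular channel the momentum equation gives q² = ½·g·y₁·y₂·(y₁ + y₂) = ½×9.81×0.380×1.59×1.97 = 5.84.
q = √5.84 = 2.42 m²/s.

q = 2.42 m²/s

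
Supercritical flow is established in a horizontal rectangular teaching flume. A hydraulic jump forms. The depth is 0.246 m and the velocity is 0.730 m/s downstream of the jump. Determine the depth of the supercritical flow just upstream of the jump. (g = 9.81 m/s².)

y₁ = 0.0816 m

Fr₂ = V₂/√(g·y₂) = 0.730/√(9.81×0.246) = 0.470.
Applying the sequent-depth relation in reverse, y₁/y₂ = ½[√(1 + 8Fr₂²) − 1] = ½[√2.767 − 1] = 0.332.
y₁ = 0.332 × 0.246 = 0.0816 m.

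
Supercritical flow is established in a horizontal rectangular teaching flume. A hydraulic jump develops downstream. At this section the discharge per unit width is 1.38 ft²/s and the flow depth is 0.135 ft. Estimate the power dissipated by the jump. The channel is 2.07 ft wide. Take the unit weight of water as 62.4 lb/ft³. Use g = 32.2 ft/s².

P = 0.275 hp

V₁ = q/y₁ = 1.38/0.135 = 10.2 ft/s. Fr₁ = V₁/√(g·y₁) = 10.2/√(32.2×0.135) = 4.90.
From the momentum equation for a rectangular channel, y₂/y₁ = ½[√(1 + 8Fr₁²) − 1] = ½[√193.3 − 1] = 6.45.
y₂ = 6.45 × 0.135 = 0.871 ft.
Head loss: ΔE = (y₂ − y₁)³/(4y₁y₂) = (0.871 − 0.135)³/(4×0.135×0.871) = 0.399/0.470 = 0.848 ft.
Q = q·b = 1.38 × 2.07 = 2.86 cfs. P = γ·Q·ΔE/550 = 62.4 × 2.86 × 0.848 / 550 = 0.275 hp.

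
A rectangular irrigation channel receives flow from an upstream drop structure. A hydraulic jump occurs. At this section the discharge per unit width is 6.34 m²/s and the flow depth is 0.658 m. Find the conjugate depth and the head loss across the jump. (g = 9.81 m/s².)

V₁ = q/y₁ = 6.34/0.658 = 9.64 m/s. Fr₁ = V₁/√(g·y₁) = 9.64/√(9.81×0.658) = 3.79.
From the momentum equation for a rectangular channel, y₂/y₁ = ½[√(1 + 8Fr₁²) − 1] = ½[√116.1 − 1] = 4.89.
y₂ = 4.89 × 0.658 = 3.22 m.
Head loss: ΔE = (y₂ − y₁)³/(4y₁y₂) = (3.22 − 0.658)³/(4×0.658×3.22) = 16.7/8.46 = 1.98 m.

y₂ = 3.22 m; ΔE = 1.98 m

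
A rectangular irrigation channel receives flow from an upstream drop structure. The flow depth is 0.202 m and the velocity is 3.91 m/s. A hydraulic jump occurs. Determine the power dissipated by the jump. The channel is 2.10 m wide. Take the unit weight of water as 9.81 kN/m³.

Fr₁ = V₁/√(g·y₁) = 3.91/√(9.81×0.202) = 2.78.
From the momentum equation for a rectangular channel, y₂/y₁ = ½[√(1 + 8Fr₁²) − 1] = ½[√62.72 − 1] = 3.46.
y₂ = 3.46 × 0.202 = 0.699 m.
Head loss: ΔE = (y₂ − y₁)³/(4y₁y₂) = (0.699 − 0.202)³/(4×0.202×0.699) = 0.123/0.565 = 0.217 m.
q = V₁·y₁ = 3.91 × 0.202 = 0.790 m²/s. Q = q·b = 0.790 × 2.10 = 1.66 m³/s. P = γ·Q·ΔE = 9.81 × 1.66 × 0.217 = 3.53 kW.

P = 3.53 kW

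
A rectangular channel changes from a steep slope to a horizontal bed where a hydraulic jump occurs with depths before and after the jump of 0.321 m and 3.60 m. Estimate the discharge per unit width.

q = 4.71 m²/s

For a rectangular channel the momentum equation gives q² = ½·g·y₁·y₂·(y₁ + y₂) = ½×9.81×0.321×3.60×3.92 = 22.2.
q = √22.2 = 4.71 m²/s.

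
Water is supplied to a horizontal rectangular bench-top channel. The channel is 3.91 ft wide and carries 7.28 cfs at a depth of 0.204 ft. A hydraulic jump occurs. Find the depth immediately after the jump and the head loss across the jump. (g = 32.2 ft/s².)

y₂ = 0.930 ft; ΔE = 0.505 ft

q = Q/b = 7.28/3.91 = 1.86 ft²/s; V₁ = q/y₁ = 9.13 ft/s. Fr₁ = V₁/√(g·y₁) = 3.56.
From the momentum equation for a rectangular channel, y₂/y₁ = ½[√(1 + 8Fr₁²) − 1] = ½[√102.5 − 1] = 4.56.
y₂ = 4.56 × 0.204 = 0.930 ft.
V₂ = q/y₂ = 1.86/0.930 = 2.00 ft/s. E₁ = y₁ + V₁²/2g = 1.50 ft; E₂ = y₂ + V₂²/2g = 0.993 ft. ΔE = E₁ − E₂ = 0.505 ft.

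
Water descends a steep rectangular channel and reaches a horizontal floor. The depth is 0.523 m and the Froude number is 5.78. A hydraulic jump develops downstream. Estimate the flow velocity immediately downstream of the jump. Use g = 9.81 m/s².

Fr₁ = 5.78 (given).
Sequent-depth ratio: y₂/y₁ = ½[√(1 + 8Fr₁²) − 1] = ½[√268.3 − 1] = 7.69.
y₂ = 7.69 × 0.523 = 4.02 m.
V₁ = Fr₁·√(g·y₁) = 5.78×√(9.81×0.523) = 13.1 m/s; q = V₁·y₁ = 6.85 m²/s.
V₂ = q/y₂ = 6.85/4.02 = 1.70 m/s.

V₂ = 1.70 m/s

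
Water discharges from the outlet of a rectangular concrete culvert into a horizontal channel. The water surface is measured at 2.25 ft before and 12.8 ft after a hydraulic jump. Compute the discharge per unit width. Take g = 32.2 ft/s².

For a rectangular channel the momentum equation gives q² = ½·g·y₁·y₂·(y₁ + y₂) = ½×32.2×2.25×12.8×15.1 = 6978.
q = √6978 = 83.5 ft²/s.

q = 83.5 ft²/s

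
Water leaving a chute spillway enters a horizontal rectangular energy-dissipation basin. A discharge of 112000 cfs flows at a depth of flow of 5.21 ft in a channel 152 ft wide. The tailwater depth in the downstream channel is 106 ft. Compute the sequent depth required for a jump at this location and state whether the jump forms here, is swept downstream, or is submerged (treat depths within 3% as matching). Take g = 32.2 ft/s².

y₂ = 77.9 ft; the jump is submerged

q = Q/b = 112000/152 = 737 ft²/s; V₁ = q/y₁ = 141 ft/s. Fr₁ = V₁/√(g·y₁) = 10.9.
Bélanger equation: y₂/y₁ = ½[√(1 + 8Fr₁²) − 1] = ½[√954.8 − 1] = 15.0.
y₂ = 15.0 × 5.21 = 77.9 ft.
Tailwater y_tw = 106 ft: y_tw > y₂, so the jump is submerged.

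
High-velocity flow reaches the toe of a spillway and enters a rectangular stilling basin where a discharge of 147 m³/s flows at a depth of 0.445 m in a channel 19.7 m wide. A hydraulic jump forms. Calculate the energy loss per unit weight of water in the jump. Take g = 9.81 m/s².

ΔE = 9.82 m

q = Q/b = 147/19.7 = 7.46 m²/s; V₁ = q/y₁ = 16.8 m/s. Fr₁ = V₁/√(g·y₁) = 8.03.
Conjugate-depth relation: y₂/y₁ = ½[√(1 + 8Fr₁²) − 1] = ½[√516.3 − 1] = 10.9.
y₂ = 10.9 × 0.445 = 4.83 m.
V₂ = q/y₂ = 7.46/4.83 = 1.54 m/s. E₁ = y₁ + V₁²/2g = 14.8 m; E₂ = y₂ + V₂²/2g = 4.95 m. ΔE = E₁ − E₂ = 9.82 m.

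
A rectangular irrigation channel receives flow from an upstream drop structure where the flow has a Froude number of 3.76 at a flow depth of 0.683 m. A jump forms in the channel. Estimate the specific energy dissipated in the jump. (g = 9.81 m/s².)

Fr₁ = 3.76 (given).
Conjugate-depth relation: y₂/y₁ = ½[√(1 + 8Fr₁²) − 1] = ½[√114.1 − 1] = 4.84.
y₂ = 4.84 × 0.683 = 3.31 m.
Head loss: ΔE = (y₂ − y₁)³/(4y₁y₂) = (3.31 − 0.683)³/(4×0.683×3.31) = 18.1/9.03 = 2.00 m.

ΔE = 2.00 m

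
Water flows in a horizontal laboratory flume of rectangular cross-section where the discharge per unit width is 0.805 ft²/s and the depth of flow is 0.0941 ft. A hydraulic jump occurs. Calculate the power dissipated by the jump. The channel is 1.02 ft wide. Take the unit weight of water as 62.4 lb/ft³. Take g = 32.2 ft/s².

P = 0.0554 hp

V₁ = q/y₁ = 0.805/0.0941 = 8.55 ft/s. Fr₁ = V₁/√(g·y₁) = 8.55/√(32.2×0.0941) = 4.91.
By Bélanger, y₂/y₁ = ½[√(1 + 8Fr₁²) − 1] = ½[√194.2 − 1] = 6.47.
y₂ = 6.47 × 0.0941 = 0.609 ft.
V₂ = q/y₂ = 0.805/0.609 = 1.32 ft/s. E₁ = y₁ + V₁²/2g = 1.23 ft; E₂ = y₂ + V₂²/2g = 0.636 ft. ΔE = E₁ − E₂ = 0.595 ft.
Q = q·b = 0.805 × 1.02 = 0.821 cfs. P = γ·Q·ΔE/550 = 62.4 × 0.821 × 0.595 / 550 = 0.0554 hp.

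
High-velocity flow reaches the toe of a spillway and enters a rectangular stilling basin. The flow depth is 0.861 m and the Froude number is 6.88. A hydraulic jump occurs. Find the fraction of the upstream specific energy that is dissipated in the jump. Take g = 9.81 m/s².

ΔE/E₁ = 0.614 (61.4%)

Fr₁ = 6.88 (given).
By Bélanger, y₂/y₁ = ½[√(1 + 8Fr₁²) − 1] = ½[√379.7 − 1] = 9.24.
y₂ = 9.24 × 0.861 = 7.96 m.
E₁ = y₁(1 + Fr₁²/2) = 0.861×(1 + 6.88²/2) = 21.2 m. ΔE = (y₂ − y₁)³/(4y₁y₂) = 13.0 m. ΔE/E₁ = 13.0/21.2 = 0.614.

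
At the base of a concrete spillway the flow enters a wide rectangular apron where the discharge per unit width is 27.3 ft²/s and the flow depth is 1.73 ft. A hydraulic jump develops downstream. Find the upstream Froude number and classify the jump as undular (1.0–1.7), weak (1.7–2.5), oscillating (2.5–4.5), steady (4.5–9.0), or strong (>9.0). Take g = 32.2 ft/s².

Fr₁ = 2.11; weak jump

V₁ = q/y₁ = 27.3/1.73 = 15.8 ft/s. Fr₁ = V₁/√(g·y₁) = 15.8/√(32.2×1.73) = 2.11.
Fr₁ = 2.11 lies in the weak range.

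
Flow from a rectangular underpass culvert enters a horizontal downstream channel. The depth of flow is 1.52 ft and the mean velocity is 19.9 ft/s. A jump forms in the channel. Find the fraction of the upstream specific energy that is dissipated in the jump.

Fr₁ = V₁/√(g·y₁) = 19.9/√(32.2×1.52) = 2.84.
Conjugate-depth relation: y₂/y₁ = ½[√(1 + 8Fr₁²) − 1] = ½[√65.73 − 1] = 3.55.
y₂ = 3.55 × 1.52 = 5.40 ft.
E₁ = y₁ + V₁²/2g = 7.67 ft. ΔE = (y₂ − y₁)³/(4y₁y₂) = 1.78 ft. ΔE/E₁ = 1.78/7.67 = 0.232.

ΔE/E₁ = 0.232 (23.2%)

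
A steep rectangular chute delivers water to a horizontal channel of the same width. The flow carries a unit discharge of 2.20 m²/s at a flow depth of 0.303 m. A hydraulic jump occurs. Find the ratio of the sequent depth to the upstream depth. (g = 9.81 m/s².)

V₁ = q/y₁ = 2.20/0.303 = 7.26 m/s. Fr₁ = V₁/√(g·y₁) = 7.26/√(9.81×0.303) = 4.21.
By Bélanger, y₂/y₁ = ½[√(1 + 8Fr₁²) − 1] = ½[√142.9 − 1] = 5.48.

y₂/y₁ = 5.48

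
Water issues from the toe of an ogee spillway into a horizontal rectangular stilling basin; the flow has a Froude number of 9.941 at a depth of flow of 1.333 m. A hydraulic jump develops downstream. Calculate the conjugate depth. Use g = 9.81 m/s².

y₂ = 18.09 m

Fr₁ = 9.941 (given).
Bélanger equation: y₂/y₁ = ½[√(1 + 8Fr₁²) − 1] = ½[√791.59 − 1] = 13.57.
y₂ = 13.57 × 1.333 = 18.09 m.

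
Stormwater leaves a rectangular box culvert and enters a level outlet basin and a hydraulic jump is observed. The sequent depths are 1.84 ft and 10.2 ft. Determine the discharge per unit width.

q = 60.3 ft²/s

For a rectangular channel the momentum equation gives q² = ½·g·y₁·y₂·(y₁ + y₂) = ½×32.2×1.84×10.2×12.0 = 3638.
q = √3638 = 60.3 ft²/s.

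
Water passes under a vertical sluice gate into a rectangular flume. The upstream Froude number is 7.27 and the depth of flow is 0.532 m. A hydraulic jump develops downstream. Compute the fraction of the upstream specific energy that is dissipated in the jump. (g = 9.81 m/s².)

Fr₁ = 7.27 (given).
Conjugate-depth relation: y₂/y₁ = ½[√(1 + 8Fr₁²) − 1] = ½[√423.8 − 1] = 9.79.
y₂ = 9.79 × 0.532 = 5.21 m.
E₁ = y₁(1 + Fr₁²/2) = 0.532×(1 + 7.27²/2) = 14.6 m. ΔE = (y₂ − y₁)³/(4y₁y₂) = 9.23 m. ΔE/E₁ = 9.23/14.6 = 0.633.

ΔE/E₁ = 0.633 (63.3%)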